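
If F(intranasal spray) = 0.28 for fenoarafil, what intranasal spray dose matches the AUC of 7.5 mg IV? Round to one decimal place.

D_intranasal = 26.8 mg

For equal systemic exposure: F × D_ev = D_iv
D_ev = D_iv / F = 7.5 / 0.28 = 26.7857 mg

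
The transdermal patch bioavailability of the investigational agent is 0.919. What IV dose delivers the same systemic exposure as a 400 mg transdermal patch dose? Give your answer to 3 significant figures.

Systemic exposure from an extravascular dose = F × D_ev, so the equivalent IV dose is F × D_ev.
D_iv = F × D_ev = 0.919 × 400 = 367.6 mg

D_iv = 368 mg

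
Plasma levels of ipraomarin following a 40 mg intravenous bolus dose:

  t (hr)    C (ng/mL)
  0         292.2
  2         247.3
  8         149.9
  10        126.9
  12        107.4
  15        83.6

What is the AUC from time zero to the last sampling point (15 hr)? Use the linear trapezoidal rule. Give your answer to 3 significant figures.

AUC = 2530 ng/mL·hr

Trapezoidal AUC_0→15:
  [0→2]: (292.2+247.3)/2 × 2 = 539.5
  [2→8]: (247.3+149.9)/2 × 6 = 1191.6
  [8→10]: (149.9+126.9)/2 × 2 = 276.8
  [10→12]: (126.9+107.4)/2 × 2 = 234.3
  [12→15]: (107.4+83.6)/2 × 3 = 286.5
  Sum = 2528.7 ng/mL·hr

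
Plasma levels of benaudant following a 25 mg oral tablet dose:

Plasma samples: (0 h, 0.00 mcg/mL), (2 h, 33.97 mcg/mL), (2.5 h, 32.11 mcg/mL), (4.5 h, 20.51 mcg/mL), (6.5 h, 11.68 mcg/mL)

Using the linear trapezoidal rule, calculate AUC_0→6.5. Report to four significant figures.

Trapezoidal AUC_0→6.5:
  [0→2]: (0.00+33.97)/2 × 2 = 33.97
  [2→2.5]: (33.97+32.11)/2 × 0.5 = 16.52
  [2.5→4.5]: (32.11+20.51)/2 × 2 = 52.62
  [4.5→6.5]: (20.51+11.68)/2 × 2 = 32.19
  Sum = 135.3 mcg/mL·h

AUC = 135.3 mcg/mL·h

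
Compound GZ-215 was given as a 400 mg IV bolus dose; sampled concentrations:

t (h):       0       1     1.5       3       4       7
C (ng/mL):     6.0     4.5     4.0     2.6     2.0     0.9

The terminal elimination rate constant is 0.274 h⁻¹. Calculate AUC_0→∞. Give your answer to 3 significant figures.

AUC = 22.3 ng/mL·h

Trapezoidal AUC_0→7:
  [0→1]: (6.0+4.5)/2 × 1 = 5.25
  [1→1.5]: (4.5+4.0)/2 × 0.5 = 2.125
  [1.5→3]: (4.0+2.6)/2 × 1.5 = 4.95
  [3→4]: (2.6+2.0)/2 × 1 = 2.3
  [4→7]: (2.0+0.9)/2 × 3 = 4.35
  Sum = 18.975 ng/mL·h
Extrapolated tail: C_last / k_e = 0.9 / 0.274 = 3.285
AUC_0→∞ = 18.975 + 3.285 = 22.26 ng/mL·h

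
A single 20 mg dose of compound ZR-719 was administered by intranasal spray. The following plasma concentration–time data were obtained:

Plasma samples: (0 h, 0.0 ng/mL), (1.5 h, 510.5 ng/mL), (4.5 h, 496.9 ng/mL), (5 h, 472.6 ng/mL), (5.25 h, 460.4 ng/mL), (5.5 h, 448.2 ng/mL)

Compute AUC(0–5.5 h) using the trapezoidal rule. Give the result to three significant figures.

Trapezoidal AUC_0→5.5:
  [0→1.5]: (0.0+510.5)/2 × 1.5 = 382.875
  [1.5→4.5]: (510.5+496.9)/2 × 3 = 1511.1
  [4.5→5]: (496.9+472.6)/2 × 0.5 = 242.375
  [5→5.25]: (472.6+460.4)/2 × 0.25 = 116.625
  [5.25→5.5]: (460.4+448.2)/2 × 0.25 = 113.575
  Sum = 2366.55 ng/mL·h

AUC = 2370 ng/mL·h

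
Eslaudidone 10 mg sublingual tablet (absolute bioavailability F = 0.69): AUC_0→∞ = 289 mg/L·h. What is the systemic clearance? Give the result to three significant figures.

CL = F × Dose / AUC_0→∞
   = 0.69 × 10 / 289 = 0.0238754 L/h

CL = 0.0239 L/h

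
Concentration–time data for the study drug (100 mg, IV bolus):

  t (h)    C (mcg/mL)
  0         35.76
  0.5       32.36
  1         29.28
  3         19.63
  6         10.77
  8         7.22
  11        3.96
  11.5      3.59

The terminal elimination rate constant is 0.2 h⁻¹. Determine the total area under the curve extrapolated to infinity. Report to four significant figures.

AUC = 181.5 mcg/mL·h

Trapezoidal AUC_0→11.5:
  [0→0.5]: (35.76+32.36)/2 × 0.5 = 17.03
  [0.5→1]: (32.36+29.28)/2 × 0.5 = 15.41
  [1→3]: (29.28+19.63)/2 × 2 = 48.91
  [3→6]: (19.63+10.77)/2 × 3 = 45.6
  [6→8]: (10.77+7.22)/2 × 2 = 17.99
  [8→11]: (7.22+3.96)/2 × 3 = 16.77
  [11→11.5]: (3.96+3.59)/2 × 0.5 = 1.8875
  Sum = 163.5975 mcg/mL·h
Extrapolated tail: C_last / k_e = 3.59 / 0.2 = 17.950
AUC_0→∞ = 163.5975 + 17.950 = 181.5475 mcg/mL·h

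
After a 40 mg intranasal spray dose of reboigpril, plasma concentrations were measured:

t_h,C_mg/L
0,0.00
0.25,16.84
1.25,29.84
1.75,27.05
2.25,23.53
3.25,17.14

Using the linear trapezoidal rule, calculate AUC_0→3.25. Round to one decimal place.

Trapezoidal AUC_0→3.25:
  [0→0.25]: (0.00+16.84)/2 × 0.25 = 2.105
  [0.25→1.25]: (16.84+29.84)/2 × 1 = 23.34
  [1.25→1.75]: (29.84+27.05)/2 × 0.5 = 14.2225
  [1.75→2.25]: (27.05+23.53)/2 × 0.5 = 12.645
  [2.25→3.25]: (23.53+17.14)/2 × 1 = 20.335
  Sum = 72.6475 mg/L·h

AUC = 72.6 mg/L·h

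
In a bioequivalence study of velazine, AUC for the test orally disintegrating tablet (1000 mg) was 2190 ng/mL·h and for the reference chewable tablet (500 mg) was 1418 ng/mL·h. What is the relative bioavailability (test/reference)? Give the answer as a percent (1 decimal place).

F_rel = (AUC_test/D_test) / (AUC_ref/D_ref)
      = (2190/1000) / (1418/500)
      = 2.19 / 2.836 = 0.7722 = 77.22%

F_rel = 77.2%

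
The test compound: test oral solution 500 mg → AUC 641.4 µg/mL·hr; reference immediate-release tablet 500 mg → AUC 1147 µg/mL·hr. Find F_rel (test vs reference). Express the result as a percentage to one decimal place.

F_rel = (AUC_test/D_test) / (AUC_ref/D_ref)
      = (641.4/500) / (1147/500)
      = 1.2828 / 2.294 = 0.5592 = 55.92%

F_rel = 55.9%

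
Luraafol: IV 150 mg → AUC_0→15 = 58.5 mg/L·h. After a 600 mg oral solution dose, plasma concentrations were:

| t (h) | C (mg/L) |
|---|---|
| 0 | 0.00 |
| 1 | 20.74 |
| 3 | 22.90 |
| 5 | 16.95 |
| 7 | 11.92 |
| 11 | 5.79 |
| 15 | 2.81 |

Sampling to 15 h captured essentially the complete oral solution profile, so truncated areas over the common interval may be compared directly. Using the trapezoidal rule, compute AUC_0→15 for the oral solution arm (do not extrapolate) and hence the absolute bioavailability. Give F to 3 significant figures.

Trapezoidal AUC_0→15 (oral solution):
  [0→1]: (0.00+20.74)/2 × 1 = 10.37
  [1→3]: (20.74+22.90)/2 × 2 = 43.64
  [3→5]: (22.90+16.95)/2 × 2 = 39.85
  [5→7]: (16.95+11.92)/2 × 2 = 28.87
  [7→11]: (11.92+5.79)/2 × 4 = 35.42
  [11→15]: (5.79+2.81)/2 × 4 = 17.2
  Sum = 175.35 mg/L·h
F = (AUC_ev/D_ev)/(AUC_iv/D_iv) = (175.35/600)/(58.5/150) = 0.29225/0.39 = 0.7494

F = 0.749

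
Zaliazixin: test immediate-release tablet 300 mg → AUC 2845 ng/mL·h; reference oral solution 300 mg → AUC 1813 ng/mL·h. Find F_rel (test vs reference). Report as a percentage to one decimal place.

F_rel = 156.9%

F_rel = (AUC_test/D_test) / (AUC_ref/D_ref)
      = (2845/300) / (1813/300)
      = 9.48333 / 6.04333 = 1.5692 = 156.92%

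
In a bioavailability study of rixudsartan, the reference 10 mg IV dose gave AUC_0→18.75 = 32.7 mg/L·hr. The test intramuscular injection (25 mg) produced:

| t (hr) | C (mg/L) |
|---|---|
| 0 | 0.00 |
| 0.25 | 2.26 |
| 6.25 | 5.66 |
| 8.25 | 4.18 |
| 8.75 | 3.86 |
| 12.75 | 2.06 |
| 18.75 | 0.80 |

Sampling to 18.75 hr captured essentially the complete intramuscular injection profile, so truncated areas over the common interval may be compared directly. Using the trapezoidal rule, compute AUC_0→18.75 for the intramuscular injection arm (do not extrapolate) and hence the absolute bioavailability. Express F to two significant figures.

Trapezoidal AUC_0→18.75 (intramuscular injection):
  [0→0.25]: (0.00+2.26)/2 × 0.25 = 0.2825
  [0.25→6.25]: (2.26+5.66)/2 × 6 = 23.76
  [6.25→8.25]: (5.66+4.18)/2 × 2 = 9.84
  [8.25→8.75]: (4.18+3.86)/2 × 0.5 = 2.01
  [8.75→12.75]: (3.86+2.06)/2 × 4 = 11.84
  [12.75→18.75]: (2.06+0.80)/2 × 6 = 8.58
  Sum = 56.3125 mg/L·hr
F = (AUC_ev/D_ev)/(AUC_iv/D_iv) = (56.3125/25)/(32.7/10) = 2.2525/3.27 = 0.6888

F = 0.69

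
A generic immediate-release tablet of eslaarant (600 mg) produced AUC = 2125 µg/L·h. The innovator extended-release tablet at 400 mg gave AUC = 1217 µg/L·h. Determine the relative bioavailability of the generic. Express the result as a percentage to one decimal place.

F_rel = 116.4%

F_rel = (AUC_test/D_test) / (AUC_ref/D_ref)
      = (2125/600) / (1217/400)
      = 3.54167 / 3.0425 = 1.1641 = 116.41%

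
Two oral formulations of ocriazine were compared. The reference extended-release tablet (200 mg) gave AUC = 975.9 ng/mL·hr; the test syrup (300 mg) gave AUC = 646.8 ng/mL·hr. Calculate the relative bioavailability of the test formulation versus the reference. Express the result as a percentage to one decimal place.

F_rel = 44.2%

F_rel = (AUC_test/D_test) / (AUC_ref/D_ref)
      = (646.8/300) / (975.9/200)
      = 2.156 / 4.8795 = 0.4418 = 44.18%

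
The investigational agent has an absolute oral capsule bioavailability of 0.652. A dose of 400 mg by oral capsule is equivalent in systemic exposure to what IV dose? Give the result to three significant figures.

Systemic exposure from an extravascular dose = F × D_ev, so the equivalent IV dose is F × D_ev.
D_iv = F × D_ev = 0.652 × 400 = 260.8 mg

D_iv = 261 mg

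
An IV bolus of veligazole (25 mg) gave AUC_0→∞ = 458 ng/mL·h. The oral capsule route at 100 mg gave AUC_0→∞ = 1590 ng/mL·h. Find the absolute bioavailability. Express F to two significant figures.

F = 0.87

F = (AUC_ev / D_ev) / (AUC_iv / D_iv)
  = (1590/100) / (458/25)
  = 15.9 / 18.32 = 0.8679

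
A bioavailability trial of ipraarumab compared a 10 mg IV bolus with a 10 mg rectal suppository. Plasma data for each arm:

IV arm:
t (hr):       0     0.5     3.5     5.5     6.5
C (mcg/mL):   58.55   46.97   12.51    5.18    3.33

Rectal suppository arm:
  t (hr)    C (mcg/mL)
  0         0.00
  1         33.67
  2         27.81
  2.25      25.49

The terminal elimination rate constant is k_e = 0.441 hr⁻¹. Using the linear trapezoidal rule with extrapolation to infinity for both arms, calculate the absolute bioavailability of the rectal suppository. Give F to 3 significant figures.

F = 0.772

Trapezoidal AUC_0→6.5 (IV):
  [0→0.5]: (58.55+46.97)/2 × 0.5 = 26.38
  [0.5→3.5]: (46.97+12.51)/2 × 3 = 89.22
  [3.5→5.5]: (12.51+5.18)/2 × 2 = 17.69
  [5.5→6.5]: (5.18+3.33)/2 × 1 = 4.255
  Sum = 137.545 mcg/mL·hr
IV tail: 3.33/0.441 = 7.551; AUC_iv,0→∞ = 137.545 + 7.551 = 145.096 mcg/mL·hr
Trapezoidal AUC_0→2.25 (rectal suppository):
  [0→1]: (0.00+33.67)/2 × 1 = 16.835
  [1→2]: (33.67+27.81)/2 × 1 = 30.74
  [2→2.25]: (27.81+25.49)/2 × 0.25 = 6.6625
  Sum = 54.2375 mcg/mL·hr
rectal suppository tail: 25.49/0.441 = 57.800; AUC_ev,0→∞ = 54.2375 + 57.800 = 112.0375 mcg/mL·hr
F = (AUC_ev/D_ev)/(AUC_iv/D_iv) = (112.0375/10)/(145.096/10) = 11.20375/14.5096 = 0.7722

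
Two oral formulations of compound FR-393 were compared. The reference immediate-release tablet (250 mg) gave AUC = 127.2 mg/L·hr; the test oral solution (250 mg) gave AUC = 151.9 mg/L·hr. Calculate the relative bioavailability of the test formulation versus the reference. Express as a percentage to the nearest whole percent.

F_rel = 119%

F_rel = (AUC_test/D_test) / (AUC_ref/D_ref)
      = (151.9/250) / (127.2/250)
      = 0.6076 / 0.5088 = 1.1942 = 119.42%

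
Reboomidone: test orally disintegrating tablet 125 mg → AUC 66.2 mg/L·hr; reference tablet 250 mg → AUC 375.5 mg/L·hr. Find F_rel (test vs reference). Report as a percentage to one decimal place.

F_rel = 35.3%

F_rel = (AUC_test/D_test) / (AUC_ref/D_ref)
      = (66.2/125) / (375.5/250)
      = 0.5296 / 1.502 = 0.3526 = 35.26%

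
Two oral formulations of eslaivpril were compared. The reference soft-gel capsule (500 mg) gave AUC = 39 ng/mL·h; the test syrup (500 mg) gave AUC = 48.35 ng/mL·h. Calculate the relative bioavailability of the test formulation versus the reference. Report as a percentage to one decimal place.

F_rel = (AUC_test/D_test) / (AUC_ref/D_ref)
      = (48.35/500) / (39/500)
      = 0.0967 / 0.078 = 1.2397 = 123.97%

F_rel = 124.0%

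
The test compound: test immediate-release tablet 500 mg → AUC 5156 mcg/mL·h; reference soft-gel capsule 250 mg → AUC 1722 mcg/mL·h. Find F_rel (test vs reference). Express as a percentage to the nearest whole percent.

F_rel = (AUC_test/D_test) / (AUC_ref/D_ref)
      = (5156/500) / (1722/250)
      = 10.312 / 6.888 = 1.4971 = 149.71%

F_rel = 150%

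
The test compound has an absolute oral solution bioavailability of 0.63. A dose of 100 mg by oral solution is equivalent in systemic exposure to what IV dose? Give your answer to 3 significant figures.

Systemic exposure from an extravascular dose = F × D_ev, so the equivalent IV dose is F × D_ev.
D_iv = F × D_ev = 0.63 × 100 = 63 mg

D_iv = 63.0 mg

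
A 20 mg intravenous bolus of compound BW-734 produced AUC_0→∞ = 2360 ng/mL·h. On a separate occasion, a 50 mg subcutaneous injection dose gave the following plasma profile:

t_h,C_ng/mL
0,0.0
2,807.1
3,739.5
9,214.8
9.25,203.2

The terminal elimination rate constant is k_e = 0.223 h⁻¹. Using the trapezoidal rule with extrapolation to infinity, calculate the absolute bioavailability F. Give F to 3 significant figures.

Trapezoidal AUC_0→9.25 (subcutaneous injection):
  [0→2]: (0.0+807.1)/2 × 2 = 807.1
  [2→3]: (807.1+739.5)/2 × 1 = 773.3
  [3→9]: (739.5+214.8)/2 × 6 = 2862.9
  [9→9.25]: (214.8+203.2)/2 × 0.25 = 52.25
  Sum = 4495.55 ng/mL·h
Tail: C_last/k_e = 203.2/0.223 = 911.211
AUC_0→∞ (subcutaneous injection) = 4495.55 + 911.211 = 5406.761 ng/mL·h
F = (AUC_ev/D_ev)/(AUC_iv/D_iv) = (5406.761/50)/(2360/20) = 108.13522/118 = 0.9164

F = 0.916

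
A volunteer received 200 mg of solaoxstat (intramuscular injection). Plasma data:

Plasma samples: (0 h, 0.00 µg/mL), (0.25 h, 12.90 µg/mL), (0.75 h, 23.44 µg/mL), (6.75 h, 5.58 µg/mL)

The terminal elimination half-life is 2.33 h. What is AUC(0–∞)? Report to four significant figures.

AUC = 116.5 µg/mL·h

Trapezoidal AUC_0→6.75:
  [0→0.25]: (0.00+12.90)/2 × 0.25 = 1.6125
  [0.25→0.75]: (12.90+23.44)/2 × 0.5 = 9.085
  [0.75→6.75]: (23.44+5.58)/2 × 6 = 87.06
  Sum = 97.7575 µg/mL·h
k_e = ln2 / t½ = 0.693147 / 2.33 = 0.2975 h^-1
Extrapolated tail: C_last / k_e = 5.58 / 0.2975 = 18.756
AUC_0→∞ = 97.7575 + 18.756 = 116.5135 µg/mL·h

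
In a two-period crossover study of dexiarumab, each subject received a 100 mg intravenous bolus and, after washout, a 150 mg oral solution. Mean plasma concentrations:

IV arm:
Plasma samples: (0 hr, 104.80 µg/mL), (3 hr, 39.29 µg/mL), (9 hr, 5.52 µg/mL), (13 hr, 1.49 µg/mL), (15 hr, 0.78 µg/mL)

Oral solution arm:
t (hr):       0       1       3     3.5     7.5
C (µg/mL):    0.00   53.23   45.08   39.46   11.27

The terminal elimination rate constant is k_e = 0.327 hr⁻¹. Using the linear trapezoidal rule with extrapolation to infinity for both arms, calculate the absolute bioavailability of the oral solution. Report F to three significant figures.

Trapezoidal AUC_0→15 (IV):
  [0→3]: (104.80+39.29)/2 × 3 = 216.135
  [3→9]: (39.29+5.52)/2 × 6 = 134.43
  [9→13]: (5.52+1.49)/2 × 4 = 14.02
  [13→15]: (1.49+0.78)/2 × 2 = 2.27
  Sum = 366.855 µg/mL·hr
IV tail: 0.78/0.327 = 2.385; AUC_iv,0→∞ = 366.855 + 2.385 = 369.24 µg/mL·hr
Trapezoidal AUC_0→7.5 (oral solution):
  [0→1]: (0.00+53.23)/2 × 1 = 26.615
  [1→3]: (53.23+45.08)/2 × 2 = 98.31
  [3→3.5]: (45.08+39.46)/2 × 0.5 = 21.135
  [3.5→7.5]: (39.46+11.27)/2 × 4 = 101.46
  Sum = 247.52 µg/mL·hr
oral solution tail: 11.27/0.327 = 34.465; AUC_ev,0→∞ = 247.52 + 34.465 = 281.985 µg/mL·hr
F = (AUC_ev/D_ev)/(AUC_iv/D_iv) = (281.985/150)/(369.24/100) = 1.8799/3.6924 = 0.5091

F = 0.509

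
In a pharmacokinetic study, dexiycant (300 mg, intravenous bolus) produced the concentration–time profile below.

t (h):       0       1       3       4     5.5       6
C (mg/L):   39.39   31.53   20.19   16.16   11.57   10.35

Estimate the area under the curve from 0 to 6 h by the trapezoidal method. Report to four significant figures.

Trapezoidal AUC_0→6:
  [0→1]: (39.39+31.53)/2 × 1 = 35.46
  [1→3]: (31.53+20.19)/2 × 2 = 51.72
  [3→4]: (20.19+16.16)/2 × 1 = 18.175
  [4→5.5]: (16.16+11.57)/2 × 1.5 = 20.7975
  [5.5→6]: (11.57+10.35)/2 × 0.5 = 5.48
  Sum = 131.6325 mg/L·h

AUC = 131.6 mg/L·h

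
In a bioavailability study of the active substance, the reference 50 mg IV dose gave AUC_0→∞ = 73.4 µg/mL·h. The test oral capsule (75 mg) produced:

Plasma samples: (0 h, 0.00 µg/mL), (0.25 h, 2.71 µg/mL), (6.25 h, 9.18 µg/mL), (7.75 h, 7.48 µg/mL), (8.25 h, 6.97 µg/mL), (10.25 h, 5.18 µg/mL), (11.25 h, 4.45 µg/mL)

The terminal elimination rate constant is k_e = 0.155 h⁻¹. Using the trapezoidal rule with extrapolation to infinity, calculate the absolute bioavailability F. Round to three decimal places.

F = 0.888

Trapezoidal AUC_0→11.25 (oral capsule):
  [0→0.25]: (0.00+2.71)/2 × 0.25 = 0.33875
  [0.25→6.25]: (2.71+9.18)/2 × 6 = 35.67
  [6.25→7.75]: (9.18+7.48)/2 × 1.5 = 12.495
  [7.75→8.25]: (7.48+6.97)/2 × 0.5 = 3.6125
  [8.25→10.25]: (6.97+5.18)/2 × 2 = 12.15
  [10.25→11.25]: (5.18+4.45)/2 × 1 = 4.815
  Sum = 69.08125 µg/mL·h
Tail: C_last/k_e = 4.45/0.155 = 28.710
AUC_0→∞ (oral capsule) = 69.08125 + 28.710 = 97.79125 µg/mL·h
F = (AUC_ev/D_ev)/(AUC_iv/D_iv) = (97.79125/75)/(73.4/50) = 1.30388/1.468 = 0.8882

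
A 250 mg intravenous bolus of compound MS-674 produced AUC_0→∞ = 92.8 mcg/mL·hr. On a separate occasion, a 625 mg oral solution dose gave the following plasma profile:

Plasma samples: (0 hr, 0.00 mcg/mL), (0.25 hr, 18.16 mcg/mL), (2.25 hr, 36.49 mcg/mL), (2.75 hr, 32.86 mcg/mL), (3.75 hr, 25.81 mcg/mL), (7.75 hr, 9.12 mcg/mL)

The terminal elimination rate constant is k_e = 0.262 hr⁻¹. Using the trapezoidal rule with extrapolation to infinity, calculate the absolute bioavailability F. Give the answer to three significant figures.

Trapezoidal AUC_0→7.75 (oral solution):
  [0→0.25]: (0.00+18.16)/2 × 0.25 = 2.27
  [0.25→2.25]: (18.16+36.49)/2 × 2 = 54.65
  [2.25→2.75]: (36.49+32.86)/2 × 0.5 = 17.3375
  [2.75→3.75]: (32.86+25.81)/2 × 1 = 29.335
  [3.75→7.75]: (25.81+9.12)/2 × 4 = 69.86
  Sum = 173.4525 mcg/mL·hr
Tail: C_last/k_e = 9.12/0.262 = 34.809
AUC_0→∞ (oral solution) = 173.4525 + 34.809 = 208.2615 mcg/mL·hr
F = (AUC_ev/D_ev)/(AUC_iv/D_iv) = (208.2615/625)/(92.8/250) = 0.3332184/0.3712 = 0.8977

F = 0.898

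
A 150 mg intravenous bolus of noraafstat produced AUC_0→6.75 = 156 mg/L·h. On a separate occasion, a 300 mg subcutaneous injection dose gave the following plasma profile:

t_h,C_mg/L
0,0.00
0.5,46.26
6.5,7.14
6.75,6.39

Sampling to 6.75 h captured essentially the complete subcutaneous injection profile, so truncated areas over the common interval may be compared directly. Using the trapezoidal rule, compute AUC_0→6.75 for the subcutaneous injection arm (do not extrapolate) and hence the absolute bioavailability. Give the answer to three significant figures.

Trapezoidal AUC_0→6.75 (subcutaneous injection):
  [0→0.5]: (0.00+46.26)/2 × 0.5 = 11.565
  [0.5→6.5]: (46.26+7.14)/2 × 6 = 160.2
  [6.5→6.75]: (7.14+6.39)/2 × 0.25 = 1.69125
  Sum = 173.45625 mg/L·h
F = (AUC_ev/D_ev)/(AUC_iv/D_iv) = (173.45625/300)/(156/150) = 0.5781875/1.04 = 0.5559

F = 0.556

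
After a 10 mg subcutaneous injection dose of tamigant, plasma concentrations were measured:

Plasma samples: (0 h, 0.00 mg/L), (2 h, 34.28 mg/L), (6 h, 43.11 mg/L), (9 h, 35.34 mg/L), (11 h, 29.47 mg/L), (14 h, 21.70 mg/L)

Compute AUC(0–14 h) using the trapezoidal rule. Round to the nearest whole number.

Trapezoidal AUC_0→14:
  [0→2]: (0.00+34.28)/2 × 2 = 34.28
  [2→6]: (34.28+43.11)/2 × 4 = 154.78
  [6→9]: (43.11+35.34)/2 × 3 = 117.675
  [9→11]: (35.34+29.47)/2 × 2 = 64.81
  [11→14]: (29.47+21.70)/2 × 3 = 76.755
  Sum = 448.3 mg/L·h

AUC = 448 mg/L·h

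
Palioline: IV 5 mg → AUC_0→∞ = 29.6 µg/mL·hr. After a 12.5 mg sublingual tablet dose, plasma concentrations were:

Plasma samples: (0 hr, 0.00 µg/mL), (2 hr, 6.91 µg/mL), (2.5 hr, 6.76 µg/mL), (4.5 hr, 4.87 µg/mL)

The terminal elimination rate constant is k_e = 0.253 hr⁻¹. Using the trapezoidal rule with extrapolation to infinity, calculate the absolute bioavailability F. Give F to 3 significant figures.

Trapezoidal AUC_0→4.5 (sublingual tablet):
  [0→2]: (0.00+6.91)/2 × 2 = 6.91
  [2→2.5]: (6.91+6.76)/2 × 0.5 = 3.4175
  [2.5→4.5]: (6.76+4.87)/2 × 2 = 11.63
  Sum = 21.9575 µg/mL·hr
Tail: C_last/k_e = 4.87/0.253 = 19.249
AUC_0→∞ (sublingual tablet) = 21.9575 + 19.249 = 41.2065 µg/mL·hr
F = (AUC_ev/D_ev)/(AUC_iv/D_iv) = (41.2065/12.5)/(29.6/5) = 3.29652/5.92 = 0.5568

F = 0.557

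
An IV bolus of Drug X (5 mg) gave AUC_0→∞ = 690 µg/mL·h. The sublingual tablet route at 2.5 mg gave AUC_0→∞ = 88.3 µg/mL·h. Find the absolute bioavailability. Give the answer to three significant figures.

F = (AUC_ev / D_ev) / (AUC_iv / D_iv)
  = (88.3/2.5) / (690/5)
  = 35.32 / 138 = 0.2559

F = 0.256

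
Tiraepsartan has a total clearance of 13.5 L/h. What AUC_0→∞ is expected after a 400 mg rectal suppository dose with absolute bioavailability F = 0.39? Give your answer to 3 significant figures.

AUC_0→∞ = F × Dose / CL
        = 0.39 × 400 / 13.5 = 11.5556 mg/L·h

AUC = 11.6 mg/L·h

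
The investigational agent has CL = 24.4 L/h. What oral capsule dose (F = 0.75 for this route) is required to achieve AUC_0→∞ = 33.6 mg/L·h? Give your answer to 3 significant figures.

Dose = CL × AUC_0→∞ / F
     = 24.4 × 33.6 / 0.75 = 1093.12 mg

Dose = 1090 mg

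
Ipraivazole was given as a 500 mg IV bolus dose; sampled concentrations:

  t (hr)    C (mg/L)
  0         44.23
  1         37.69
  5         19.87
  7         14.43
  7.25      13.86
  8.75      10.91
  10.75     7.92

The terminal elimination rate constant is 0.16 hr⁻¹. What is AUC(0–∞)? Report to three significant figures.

Trapezoidal AUC_0→10.75:
  [0→1]: (44.23+37.69)/2 × 1 = 40.96
  [1→5]: (37.69+19.87)/2 × 4 = 115.12
  [5→7]: (19.87+14.43)/2 × 2 = 34.3
  [7→7.25]: (14.43+13.86)/2 × 0.25 = 3.53625
  [7.25→8.75]: (13.86+10.91)/2 × 1.5 = 18.5775
  [8.75→10.75]: (10.91+7.92)/2 × 2 = 18.83
  Sum = 231.32375 mg/L·hr
Extrapolated tail: C_last / k_e = 7.92 / 0.16 = 49.500
AUC_0→∞ = 231.32375 + 49.500 = 280.82375 mg/L·hr

AUC = 281 mg/L·hr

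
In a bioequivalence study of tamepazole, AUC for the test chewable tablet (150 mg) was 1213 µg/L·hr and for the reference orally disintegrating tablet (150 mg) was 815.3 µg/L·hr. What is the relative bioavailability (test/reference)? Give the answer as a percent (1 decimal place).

F_rel = (AUC_test/D_test) / (AUC_ref/D_ref)
      = (1213/150) / (815.3/150)
      = 8.08667 / 5.43533 = 1.4878 = 148.78%

F_rel = 148.8%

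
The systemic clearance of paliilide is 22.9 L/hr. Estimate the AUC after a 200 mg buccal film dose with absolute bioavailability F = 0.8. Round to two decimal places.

AUC_0→∞ = F × Dose / CL
        = 0.8 × 200 / 22.9 = 6.9869 mg/L·hr

AUC = 6.99 mg/L·hr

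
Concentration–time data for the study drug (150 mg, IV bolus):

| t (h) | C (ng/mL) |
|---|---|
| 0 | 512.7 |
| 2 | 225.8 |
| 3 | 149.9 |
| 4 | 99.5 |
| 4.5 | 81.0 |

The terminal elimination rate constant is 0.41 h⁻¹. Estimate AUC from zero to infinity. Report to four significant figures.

Trapezoidal AUC_0→4.5:
  [0→2]: (512.7+225.8)/2 × 2 = 738.5
  [2→3]: (225.8+149.9)/2 × 1 = 187.85
  [3→4]: (149.9+99.5)/2 × 1 = 124.7
  [4→4.5]: (99.5+81.0)/2 × 0.5 = 45.125
  Sum = 1096.175 ng/mL·h
Extrapolated tail: C_last / k_e = 81.0 / 0.41 = 197.561
AUC_0→∞ = 1096.175 + 197.561 = 1293.736 ng/mL·h

AUC = 1294 ng/mL·h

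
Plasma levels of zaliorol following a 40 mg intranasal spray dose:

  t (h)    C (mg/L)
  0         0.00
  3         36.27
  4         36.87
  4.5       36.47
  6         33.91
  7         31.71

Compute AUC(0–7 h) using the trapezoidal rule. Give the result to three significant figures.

Trapezoidal AUC_0→7:
  [0→3]: (0.00+36.27)/2 × 3 = 54.405
  [3→4]: (36.27+36.87)/2 × 1 = 36.57
  [4→4.5]: (36.87+36.47)/2 × 0.5 = 18.335
  [4.5→6]: (36.47+33.91)/2 × 1.5 = 52.785
  [6→7]: (33.91+31.71)/2 × 1 = 32.81
  Sum = 194.905 mg/L·h

AUC = 195 mg/L·h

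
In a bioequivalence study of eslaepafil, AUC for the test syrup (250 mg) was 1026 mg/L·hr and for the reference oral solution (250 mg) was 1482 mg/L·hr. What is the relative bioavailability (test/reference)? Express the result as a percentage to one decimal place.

F_rel = 69.2%

F_rel = (AUC_test/D_test) / (AUC_ref/D_ref)
      = (1026/250) / (1482/250)
      = 4.104 / 5.928 = 0.6923 = 69.23%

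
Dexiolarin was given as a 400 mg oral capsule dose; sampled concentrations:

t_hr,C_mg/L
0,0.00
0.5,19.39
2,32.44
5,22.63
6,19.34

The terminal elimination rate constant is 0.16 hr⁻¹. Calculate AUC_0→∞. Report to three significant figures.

AUC = 268 mg/L·hr

Trapezoidal AUC_0→6:
  [0→0.5]: (0.00+19.39)/2 × 0.5 = 4.8475
  [0.5→2]: (19.39+32.44)/2 × 1.5 = 38.8725
  [2→5]: (32.44+22.63)/2 × 3 = 82.605
  [5→6]: (22.63+19.34)/2 × 1 = 20.985
  Sum = 147.31 mg/L·hr
Extrapolated tail: C_last / k_e = 19.34 / 0.16 = 120.875
AUC_0→∞ = 147.31 + 120.875 = 268.185 mg/L·hr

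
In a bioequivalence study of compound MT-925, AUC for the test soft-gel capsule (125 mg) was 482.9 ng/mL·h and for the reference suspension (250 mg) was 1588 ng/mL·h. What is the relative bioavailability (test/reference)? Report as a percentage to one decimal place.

F_rel = (AUC_test/D_test) / (AUC_ref/D_ref)
      = (482.9/125) / (1588/250)
      = 3.8632 / 6.352 = 0.6082 = 60.82%

F_rel = 60.8%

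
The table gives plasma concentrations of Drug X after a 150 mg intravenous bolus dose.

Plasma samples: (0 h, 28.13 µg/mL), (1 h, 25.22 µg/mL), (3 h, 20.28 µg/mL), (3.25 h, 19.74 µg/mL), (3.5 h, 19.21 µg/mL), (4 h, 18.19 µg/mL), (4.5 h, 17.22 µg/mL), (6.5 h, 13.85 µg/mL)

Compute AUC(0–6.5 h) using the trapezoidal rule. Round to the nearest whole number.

Trapezoidal AUC_0→6.5:
  [0→1]: (28.13+25.22)/2 × 1 = 26.675
  [1→3]: (25.22+20.28)/2 × 2 = 45.5
  [3→3.25]: (20.28+19.74)/2 × 0.25 = 5.0025
  [3.25→3.5]: (19.74+19.21)/2 × 0.25 = 4.86875
  [3.5→4]: (19.21+18.19)/2 × 0.5 = 9.35
  [4→4.5]: (18.19+17.22)/2 × 0.5 = 8.8525
  [4.5→6.5]: (17.22+13.85)/2 × 2 = 31.07
  Sum = 131.31875 µg/mL·h

AUC = 131 µg/mL·h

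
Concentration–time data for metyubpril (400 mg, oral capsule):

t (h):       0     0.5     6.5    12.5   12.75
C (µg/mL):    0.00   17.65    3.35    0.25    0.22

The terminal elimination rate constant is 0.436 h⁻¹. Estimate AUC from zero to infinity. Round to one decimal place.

AUC = 78.8 µg/mL·h

Trapezoidal AUC_0→12.75:
  [0→0.5]: (0.00+17.65)/2 × 0.5 = 4.4125
  [0.5→6.5]: (17.65+3.35)/2 × 6 = 63.0
  [6.5→12.5]: (3.35+0.25)/2 × 6 = 10.8
  [12.5→12.75]: (0.25+0.22)/2 × 0.25 = 0.05875
  Sum = 78.27125 µg/mL·h
Extrapolated tail: C_last / k_e = 0.22 / 0.436 = 0.505
AUC_0→∞ = 78.27125 + 0.505 = 78.77625 µg/mL·h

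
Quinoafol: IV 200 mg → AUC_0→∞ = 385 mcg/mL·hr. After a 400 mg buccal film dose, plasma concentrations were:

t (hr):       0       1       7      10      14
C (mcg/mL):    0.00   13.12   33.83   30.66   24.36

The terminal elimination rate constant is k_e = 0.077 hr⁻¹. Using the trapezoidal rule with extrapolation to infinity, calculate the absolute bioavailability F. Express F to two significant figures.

F = 0.87

Trapezoidal AUC_0→14 (buccal film):
  [0→1]: (0.00+13.12)/2 × 1 = 6.56
  [1→7]: (13.12+33.83)/2 × 6 = 140.85
  [7→10]: (33.83+30.66)/2 × 3 = 96.735
  [10→14]: (30.66+24.36)/2 × 4 = 110.04
  Sum = 354.185 mcg/mL·hr
Tail: C_last/k_e = 24.36/0.077 = 316.364
AUC_0→∞ (buccal film) = 354.185 + 316.364 = 670.549 mcg/mL·hr
F = (AUC_ev/D_ev)/(AUC_iv/D_iv) = (670.549/400)/(385/200) = 1.6763725/1.925 = 0.8708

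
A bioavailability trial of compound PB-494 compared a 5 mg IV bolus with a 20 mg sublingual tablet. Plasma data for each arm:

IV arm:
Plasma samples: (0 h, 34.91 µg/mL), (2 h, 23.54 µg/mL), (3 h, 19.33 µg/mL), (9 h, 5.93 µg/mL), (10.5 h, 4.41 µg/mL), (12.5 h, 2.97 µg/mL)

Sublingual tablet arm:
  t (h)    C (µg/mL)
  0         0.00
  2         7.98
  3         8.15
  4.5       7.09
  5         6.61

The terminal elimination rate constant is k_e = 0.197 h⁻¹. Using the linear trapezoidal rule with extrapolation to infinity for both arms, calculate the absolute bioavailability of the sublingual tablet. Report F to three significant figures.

F = 0.0867

Trapezoidal AUC_0→12.5 (IV):
  [0→2]: (34.91+23.54)/2 × 2 = 58.45
  [2→3]: (23.54+19.33)/2 × 1 = 21.435
  [3→9]: (19.33+5.93)/2 × 6 = 75.78
  [9→10.5]: (5.93+4.41)/2 × 1.5 = 7.755
  [10.5→12.5]: (4.41+2.97)/2 × 2 = 7.38
  Sum = 170.8 µg/mL·h
IV tail: 2.97/0.197 = 15.076; AUC_iv,0→∞ = 170.8 + 15.076 = 185.876 µg/mL·h
Trapezoidal AUC_0→5 (sublingual tablet):
  [0→2]: (0.00+7.98)/2 × 2 = 7.98
  [2→3]: (7.98+8.15)/2 × 1 = 8.065
  [3→4.5]: (8.15+7.09)/2 × 1.5 = 11.43
  [4.5→5]: (7.09+6.61)/2 × 0.5 = 3.425
  Sum = 30.9 µg/mL·h
sublingual tablet tail: 6.61/0.197 = 33.553; AUC_ev,0→∞ = 30.9 + 33.553 = 64.453 µg/mL·h
F = (AUC_ev/D_ev)/(AUC_iv/D_iv) = (64.453/20)/(185.876/5) = 3.22265/37.1752 = 0.0867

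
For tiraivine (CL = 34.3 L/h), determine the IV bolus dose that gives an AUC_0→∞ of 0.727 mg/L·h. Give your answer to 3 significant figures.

Dose_iv = CL × AUC_0→∞
     = 34.3 × 0.727 = 24.9361 mg

Dose = 24.9 mg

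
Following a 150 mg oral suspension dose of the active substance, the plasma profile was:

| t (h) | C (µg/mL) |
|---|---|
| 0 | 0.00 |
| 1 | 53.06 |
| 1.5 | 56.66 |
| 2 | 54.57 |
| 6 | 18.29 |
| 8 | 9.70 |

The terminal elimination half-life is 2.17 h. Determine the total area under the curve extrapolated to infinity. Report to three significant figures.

AUC = 286 µg/mL·h

Trapezoidal AUC_0→8:
  [0→1]: (0.00+53.06)/2 × 1 = 26.53
  [1→1.5]: (53.06+56.66)/2 × 0.5 = 27.43
  [1.5→2]: (56.66+54.57)/2 × 0.5 = 27.8075
  [2→6]: (54.57+18.29)/2 × 4 = 145.72
  [6→8]: (18.29+9.70)/2 × 2 = 27.99
  Sum = 255.4775 µg/mL·h
k_e = ln2 / t½ = 0.693147 / 2.17 = 0.3194 h^-1
Extrapolated tail: C_last / k_e = 9.70 / 0.3194 = 30.369
AUC_0→∞ = 255.4775 + 30.369 = 285.8465 µg/mL·h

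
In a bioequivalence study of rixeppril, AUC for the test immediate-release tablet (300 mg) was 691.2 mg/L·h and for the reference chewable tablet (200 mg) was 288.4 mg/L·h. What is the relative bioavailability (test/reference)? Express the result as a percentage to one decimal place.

F_rel = (AUC_test/D_test) / (AUC_ref/D_ref)
      = (691.2/300) / (288.4/200)
      = 2.304 / 1.442 = 1.5978 = 159.78%

F_rel = 159.8%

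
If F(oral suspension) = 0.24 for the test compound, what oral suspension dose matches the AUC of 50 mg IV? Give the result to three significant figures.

For equal systemic exposure: F × D_ev = D_iv
D_ev = D_iv / F = 50 / 0.24 = 208.333 mg

D_oral = 208 mg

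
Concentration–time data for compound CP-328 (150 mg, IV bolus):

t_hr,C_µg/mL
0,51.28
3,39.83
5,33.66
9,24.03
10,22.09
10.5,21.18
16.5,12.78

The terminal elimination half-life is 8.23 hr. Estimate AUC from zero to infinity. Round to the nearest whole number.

AUC = 613 µg/mL·hr

Trapezoidal AUC_0→16.5:
  [0→3]: (51.28+39.83)/2 × 3 = 136.665
  [3→5]: (39.83+33.66)/2 × 2 = 73.49
  [5→9]: (33.66+24.03)/2 × 4 = 115.38
  [9→10]: (24.03+22.09)/2 × 1 = 23.06
  [10→10.5]: (22.09+21.18)/2 × 0.5 = 10.8175
  [10.5→16.5]: (21.18+12.78)/2 × 6 = 101.88
  Sum = 461.2925 µg/mL·hr
k_e = ln2 / t½ = 0.693147 / 8.23 = 0.0842 hr^-1
Extrapolated tail: C_last / k_e = 12.78 / 0.0842 = 151.781
AUC_0→∞ = 461.2925 + 151.781 = 613.0735 µg/mL·hr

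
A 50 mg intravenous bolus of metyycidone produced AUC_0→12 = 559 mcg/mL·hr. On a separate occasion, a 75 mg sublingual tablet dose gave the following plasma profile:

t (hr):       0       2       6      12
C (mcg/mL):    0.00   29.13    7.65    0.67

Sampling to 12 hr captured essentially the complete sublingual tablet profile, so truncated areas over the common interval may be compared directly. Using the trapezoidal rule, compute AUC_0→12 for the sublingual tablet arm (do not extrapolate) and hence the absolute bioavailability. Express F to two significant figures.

F = 0.15

Trapezoidal AUC_0→12 (sublingual tablet):
  [0→2]: (0.00+29.13)/2 × 2 = 29.13
  [2→6]: (29.13+7.65)/2 × 4 = 73.56
  [6→12]: (7.65+0.67)/2 × 6 = 24.96
  Sum = 127.65 mcg/mL·hr
F = (AUC_ev/D_ev)/(AUC_iv/D_iv) = (127.65/75)/(559/50) = 1.702/11.18 = 0.1522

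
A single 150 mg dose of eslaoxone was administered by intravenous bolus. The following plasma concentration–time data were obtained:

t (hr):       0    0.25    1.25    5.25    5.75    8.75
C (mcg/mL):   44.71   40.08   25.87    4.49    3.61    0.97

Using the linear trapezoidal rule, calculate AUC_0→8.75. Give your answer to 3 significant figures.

Trapezoidal AUC_0→8.75:
  [0→0.25]: (44.71+40.08)/2 × 0.25 = 10.59875
  [0.25→1.25]: (40.08+25.87)/2 × 1 = 32.975
  [1.25→5.25]: (25.87+4.49)/2 × 4 = 60.72
  [5.25→5.75]: (4.49+3.61)/2 × 0.5 = 2.025
  [5.75→8.75]: (3.61+0.97)/2 × 3 = 6.87
  Sum = 113.18875 mcg/mL·hr

AUC = 113 mcg/mL·hr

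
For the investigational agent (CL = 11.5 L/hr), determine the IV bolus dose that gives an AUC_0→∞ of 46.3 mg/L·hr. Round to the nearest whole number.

Dose_iv = CL × AUC_0→∞
     = 11.5 × 46.3 = 532.45 mg

Dose = 532 mg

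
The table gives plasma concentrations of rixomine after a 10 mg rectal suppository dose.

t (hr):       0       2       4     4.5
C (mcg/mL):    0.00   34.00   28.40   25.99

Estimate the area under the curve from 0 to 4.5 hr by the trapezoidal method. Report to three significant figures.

Trapezoidal AUC_0→4.5:
  [0→2]: (0.00+34.00)/2 × 2 = 34.0
  [2→4]: (34.00+28.40)/2 × 2 = 62.4
  [4→4.5]: (28.40+25.99)/2 × 0.5 = 13.5975
  Sum = 109.9975 mcg/mL·hr

AUC = 110 mcg/mL·hr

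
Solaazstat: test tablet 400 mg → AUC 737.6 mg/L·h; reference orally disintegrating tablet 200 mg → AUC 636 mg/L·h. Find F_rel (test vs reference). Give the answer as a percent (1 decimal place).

F_rel = (AUC_test/D_test) / (AUC_ref/D_ref)
      = (737.6/400) / (636/200)
      = 1.844 / 3.18 = 0.5799 = 57.99%

F_rel = 58.0%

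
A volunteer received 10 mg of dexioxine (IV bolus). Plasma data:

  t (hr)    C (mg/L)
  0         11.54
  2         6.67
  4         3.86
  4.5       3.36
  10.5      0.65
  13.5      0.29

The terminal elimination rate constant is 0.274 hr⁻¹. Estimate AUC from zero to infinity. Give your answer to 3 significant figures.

AUC = 45.0 mg/L·hr

Trapezoidal AUC_0→13.5:
  [0→2]: (11.54+6.67)/2 × 2 = 18.21
  [2→4]: (6.67+3.86)/2 × 2 = 10.53
  [4→4.5]: (3.86+3.36)/2 × 0.5 = 1.805
  [4.5→10.5]: (3.36+0.65)/2 × 6 = 12.03
  [10.5→13.5]: (0.65+0.29)/2 × 3 = 1.41
  Sum = 43.985 mg/L·hr
Extrapolated tail: C_last / k_e = 0.29 / 0.274 = 1.058
AUC_0→∞ = 43.985 + 1.058 = 45.043 mg/L·hr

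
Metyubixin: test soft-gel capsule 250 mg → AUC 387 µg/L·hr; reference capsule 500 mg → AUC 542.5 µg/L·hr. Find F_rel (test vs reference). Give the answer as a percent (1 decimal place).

F_rel = 142.7%

F_rel = (AUC_test/D_test) / (AUC_ref/D_ref)
      = (387/250) / (542.5/500)
      = 1.548 / 1.085 = 1.4267 = 142.67%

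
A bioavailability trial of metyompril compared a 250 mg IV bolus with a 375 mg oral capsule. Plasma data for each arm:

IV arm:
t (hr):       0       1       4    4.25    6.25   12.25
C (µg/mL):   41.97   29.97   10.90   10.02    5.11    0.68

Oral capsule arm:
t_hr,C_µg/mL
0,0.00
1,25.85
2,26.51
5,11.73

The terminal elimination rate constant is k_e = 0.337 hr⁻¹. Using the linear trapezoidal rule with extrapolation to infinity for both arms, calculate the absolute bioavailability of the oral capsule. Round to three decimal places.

F = 0.651

Trapezoidal AUC_0→12.25 (IV):
  [0→1]: (41.97+29.97)/2 × 1 = 35.97
  [1→4]: (29.97+10.90)/2 × 3 = 61.305
  [4→4.25]: (10.90+10.02)/2 × 0.25 = 2.615
  [4.25→6.25]: (10.02+5.11)/2 × 2 = 15.13
  [6.25→12.25]: (5.11+0.68)/2 × 6 = 17.37
  Sum = 132.39 µg/mL·hr
IV tail: 0.68/0.337 = 2.018; AUC_iv,0→∞ = 132.39 + 2.018 = 134.408 µg/mL·hr
Trapezoidal AUC_0→5 (oral capsule):
  [0→1]: (0.00+25.85)/2 × 1 = 12.925
  [1→2]: (25.85+26.51)/2 × 1 = 26.18
  [2→5]: (26.51+11.73)/2 × 3 = 57.36
  Sum = 96.465 µg/mL·hr
oral capsule tail: 11.73/0.337 = 34.807; AUC_ev,0→∞ = 96.465 + 34.807 = 131.272 µg/mL·hr
F = (AUC_ev/D_ev)/(AUC_iv/D_iv) = (131.272/375)/(134.408/250) = 0.350059/0.537632 = 0.6511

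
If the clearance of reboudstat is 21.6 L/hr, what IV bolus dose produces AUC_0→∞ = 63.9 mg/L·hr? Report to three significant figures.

Dose = 1380 mg

Dose_iv = CL × AUC_0→∞
     = 21.6 × 63.9 = 1380.24 mg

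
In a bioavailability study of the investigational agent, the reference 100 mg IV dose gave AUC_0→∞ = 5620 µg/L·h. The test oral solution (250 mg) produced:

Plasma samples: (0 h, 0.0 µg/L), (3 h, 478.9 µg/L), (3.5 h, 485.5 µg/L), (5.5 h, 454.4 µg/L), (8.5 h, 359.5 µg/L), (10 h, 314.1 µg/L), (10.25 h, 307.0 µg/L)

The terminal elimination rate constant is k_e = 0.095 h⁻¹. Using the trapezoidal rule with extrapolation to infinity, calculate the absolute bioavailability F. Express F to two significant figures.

F = 0.49

Trapezoidal AUC_0→10.25 (oral solution):
  [0→3]: (0.0+478.9)/2 × 3 = 718.35
  [3→3.5]: (478.9+485.5)/2 × 0.5 = 241.1
  [3.5→5.5]: (485.5+454.4)/2 × 2 = 939.9
  [5.5→8.5]: (454.4+359.5)/2 × 3 = 1220.85
  [8.5→10]: (359.5+314.1)/2 × 1.5 = 505.2
  [10→10.25]: (314.1+307.0)/2 × 0.25 = 77.6375
  Sum = 3703.0375 µg/L·h
Tail: C_last/k_e = 307.0/0.095 = 3231.579
AUC_0→∞ (oral solution) = 3703.0375 + 3231.579 = 6934.6165 µg/L·h
F = (AUC_ev/D_ev)/(AUC_iv/D_iv) = (6934.6165/250)/(5620/100) = 27.738466/56.2 = 0.4936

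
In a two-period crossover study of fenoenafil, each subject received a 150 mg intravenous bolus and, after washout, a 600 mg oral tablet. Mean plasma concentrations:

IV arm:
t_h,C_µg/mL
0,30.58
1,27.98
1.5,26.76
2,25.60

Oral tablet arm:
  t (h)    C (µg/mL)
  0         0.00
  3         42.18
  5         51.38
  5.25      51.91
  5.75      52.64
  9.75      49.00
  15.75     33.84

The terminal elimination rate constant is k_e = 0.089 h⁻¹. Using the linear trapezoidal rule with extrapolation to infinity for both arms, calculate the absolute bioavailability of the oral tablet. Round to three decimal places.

Trapezoidal AUC_0→2 (IV):
  [0→1]: (30.58+27.98)/2 × 1 = 29.28
  [1→1.5]: (27.98+26.76)/2 × 0.5 = 13.685
  [1.5→2]: (26.76+25.60)/2 × 0.5 = 13.09
  Sum = 56.055 µg/mL·h
IV tail: 25.60/0.089 = 287.640; AUC_iv,0→∞ = 56.055 + 287.640 = 343.695 µg/mL·h
Trapezoidal AUC_0→15.75 (oral tablet):
  [0→3]: (0.00+42.18)/2 × 3 = 63.27
  [3→5]: (42.18+51.38)/2 × 2 = 93.56
  [5→5.25]: (51.38+51.91)/2 × 0.25 = 12.91125
  [5.25→5.75]: (51.91+52.64)/2 × 0.5 = 26.1375
  [5.75→9.75]: (52.64+49.00)/2 × 4 = 203.28
  [9.75→15.75]: (49.00+33.84)/2 × 6 = 248.52
  Sum = 647.67875 µg/mL·h
oral tablet tail: 33.84/0.089 = 380.225; AUC_ev,0→∞ = 647.67875 + 380.225 = 1027.90375 µg/mL·h
F = (AUC_ev/D_ev)/(AUC_iv/D_iv) = (1027.90375/600)/(343.695/150) = 1.71317/2.2913 = 0.7477

F = 0.748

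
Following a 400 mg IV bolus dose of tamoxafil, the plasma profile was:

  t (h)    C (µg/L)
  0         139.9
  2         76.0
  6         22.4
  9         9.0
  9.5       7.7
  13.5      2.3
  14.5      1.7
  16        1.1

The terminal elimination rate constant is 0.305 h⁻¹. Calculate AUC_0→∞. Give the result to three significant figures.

AUC = 492 µg/L·h

Trapezoidal AUC_0→16:
  [0→2]: (139.9+76.0)/2 × 2 = 215.9
  [2→6]: (76.0+22.4)/2 × 4 = 196.8
  [6→9]: (22.4+9.0)/2 × 3 = 47.1
  [9→9.5]: (9.0+7.7)/2 × 0.5 = 4.175
  [9.5→13.5]: (7.7+2.3)/2 × 4 = 20.0
  [13.5→14.5]: (2.3+1.7)/2 × 1 = 2.0
  [14.5→16]: (1.7+1.1)/2 × 1.5 = 2.1
  Sum = 488.075 µg/L·h
Extrapolated tail: C_last / k_e = 1.1 / 0.305 = 3.607
AUC_0→∞ = 488.075 + 3.607 = 491.682 µg/L·h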